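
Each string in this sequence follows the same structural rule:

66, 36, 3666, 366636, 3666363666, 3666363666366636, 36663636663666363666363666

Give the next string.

This is a Fibonacci-style word recurrence s(k) = s(k−1)·s(k−2): e.g. 36·66 = 3666.
The next term joins 36663636663666363666363666 and 3666363666366636.

366636366636663636663636663666363666366636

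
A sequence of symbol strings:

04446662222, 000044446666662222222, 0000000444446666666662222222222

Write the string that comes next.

The n-th term is 3n-2 0's then n+2 4's then 3n 6's then 3n+1 2's (n = 1, 2, …).
Setting n = 4 gives 10, 6, 12, 13 characters in each block.

00000000004444446666666666662222222222222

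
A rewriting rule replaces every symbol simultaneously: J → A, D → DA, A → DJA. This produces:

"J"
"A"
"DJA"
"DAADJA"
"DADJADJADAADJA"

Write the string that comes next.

Rewriting the 14 symbols of DADJADJADAADJA one by one yields DA DJA DA A DJA DA A DJA DA DJA DJA DA A DJA; concatenated:

DADJADAADJADAADJADADJADJADAADJA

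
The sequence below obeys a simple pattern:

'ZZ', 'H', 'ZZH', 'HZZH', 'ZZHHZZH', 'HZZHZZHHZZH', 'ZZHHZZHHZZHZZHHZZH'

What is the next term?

This is a Fibonacci-style word recurrence s(k) = s(k−2)·s(k−1): e.g. ZZ·H = ZZH.
The next term joins HZZHZZHHZZH and ZZHHZZHHZZHZZHHZZH.

HZZHZZHHZZHZZHHZZHHZZHZZHHZZH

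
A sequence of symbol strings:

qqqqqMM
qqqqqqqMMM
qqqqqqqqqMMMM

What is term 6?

qqqqqqqqqqqqqqqMMMMMMM

Each string has the form q^{2n+1} M^{n}, where the shown terms are n = 2, 3, 4.
Setting n = 7 gives 15, 7 characters in each block.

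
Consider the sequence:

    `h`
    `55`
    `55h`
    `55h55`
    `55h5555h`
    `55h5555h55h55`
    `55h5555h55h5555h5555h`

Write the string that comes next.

55h5555h55h5555h5555h55h5555h55h55

This is a Fibonacci-style word recurrence s(k) = s(k−1)·s(k−2): e.g. 55·h = 55h.
So term 8 is 55h5555h55h5555h5555h·55h5555h55h55.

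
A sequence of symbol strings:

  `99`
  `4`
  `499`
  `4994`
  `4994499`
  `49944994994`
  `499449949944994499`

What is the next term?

Each term (from the third on) is the previous term followed by the one before it: term 3 = 4·99 = 499.
The next term joins 499449949944994499 and 49944994994.

49944994994499449949944994994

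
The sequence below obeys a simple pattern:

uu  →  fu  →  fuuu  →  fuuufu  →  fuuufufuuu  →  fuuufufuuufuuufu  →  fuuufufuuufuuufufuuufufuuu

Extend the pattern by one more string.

fuuufufuuufuuufufuuufufuuufuuufufuuufuuufu

This is a Fibonacci-style word recurrence s(k) = s(k−1)·s(k−2): e.g. fu·uu = fuuu.
So term 8 is fuuufufuuufuuufufuuufufuuu·fuuufufuuufuuufu.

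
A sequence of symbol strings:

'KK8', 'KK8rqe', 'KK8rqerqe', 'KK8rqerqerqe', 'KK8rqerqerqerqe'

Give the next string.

The strings grow by a fixed suffix rqe each time.
So the next term is KK8rqerqerqerqe·rqe.

KK8rqerqerqerqerqe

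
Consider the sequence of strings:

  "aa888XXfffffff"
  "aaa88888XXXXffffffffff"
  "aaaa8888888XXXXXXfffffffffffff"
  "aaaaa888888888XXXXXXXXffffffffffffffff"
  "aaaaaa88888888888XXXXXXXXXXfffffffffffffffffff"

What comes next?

aaaaaaa8888888888888XXXXXXXXXXXXffffffffffffffffffffff

Reading off run lengths: a runs 2, 3, 4, 5, 6; 8 runs 3, 5, 7, 9, 11; X runs 2, 4, 6, 8, 10; f runs 7, 10, 13, 16, 19 — each is linear in n, where the shown terms are n = 2, 3, 4, 5, 6.
At n = 7 the blocks have lengths 7, 13, 12, 22.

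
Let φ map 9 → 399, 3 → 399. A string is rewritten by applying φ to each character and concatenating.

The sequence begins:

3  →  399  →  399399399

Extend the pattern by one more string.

399399399399399399399399399

Apply φ to 399399399 symbol by symbol: 3→399, 9→399, 9→399, 3→399, 9→399, 9→399, 3→399, 9→399, 9→399; joined: 399 399 399 399 399 399 399 399 399.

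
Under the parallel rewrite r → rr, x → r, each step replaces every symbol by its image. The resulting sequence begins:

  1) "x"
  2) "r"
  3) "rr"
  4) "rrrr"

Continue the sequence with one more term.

Rewriting each symbol of rrrr: r→rr, r→rr, r→rr, r→rr, which concatenates to rr rr rr rr.

rrrrrrrr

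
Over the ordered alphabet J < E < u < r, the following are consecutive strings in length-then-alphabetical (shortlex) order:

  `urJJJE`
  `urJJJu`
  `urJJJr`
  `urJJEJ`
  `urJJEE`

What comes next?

urJJEu

Find the rightmost character of urJJEE below r, bump it to the next letter, and reset everything to its right to J.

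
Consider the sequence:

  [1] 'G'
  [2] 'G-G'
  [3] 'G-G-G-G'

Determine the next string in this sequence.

Each string is two copies of the previous one joined by '-'.
Doubling G-G-G-G with '-' between the halves:

G-G-G-G-G-G-G-G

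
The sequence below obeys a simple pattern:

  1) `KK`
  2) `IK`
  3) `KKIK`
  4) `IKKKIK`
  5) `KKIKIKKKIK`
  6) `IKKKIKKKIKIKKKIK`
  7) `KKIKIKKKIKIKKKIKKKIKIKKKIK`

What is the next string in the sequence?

IKKKIKKKIKIKKKIKKKIKIKKKIKIKKKIKKKIKIKKKIK

From term 3 onward, concatenate the second-to-last term with the last: KK·IK = KKIK, IK·KKIK = IKKKIK, …
Continuing: IKKKIKKKIKIKKKIK · KKIKIKKKIKIKKKIKKKIKIKKKIK gives term 8.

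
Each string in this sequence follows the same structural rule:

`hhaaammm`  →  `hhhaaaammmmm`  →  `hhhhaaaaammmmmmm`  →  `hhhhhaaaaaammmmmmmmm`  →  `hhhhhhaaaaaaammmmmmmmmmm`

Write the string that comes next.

Reading off run lengths: h runs 2, 3, 4, 5, 6; a runs 3, 4, 5, 6, 7; m runs 3, 5, 7, 9, 11 — each is linear in n, where the shown terms are n = 2, 3, 4, 5, 6.
At n = 7 the blocks have lengths 7, 8, 13.

hhhhhhhaaaaaaaammmmmmmmmmmmm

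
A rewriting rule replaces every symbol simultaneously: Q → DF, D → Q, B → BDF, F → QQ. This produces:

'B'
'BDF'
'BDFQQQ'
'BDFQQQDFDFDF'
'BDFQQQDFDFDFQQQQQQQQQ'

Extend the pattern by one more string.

Applying the rule to each of the 21 symbols of BDFQQQDFDFDFQQQQQQQQQ gives the pieces BDF Q QQ DF DF DF Q QQ Q QQ Q QQ DF DF DF DF DF DF DF DF DF, which concatenate to the answer.

BDFQQQDFDFDFQQQQQQQQQDFDFDFDFDFDFDFDFDF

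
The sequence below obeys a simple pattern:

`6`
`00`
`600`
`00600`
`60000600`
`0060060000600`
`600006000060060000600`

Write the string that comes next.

Each term (from the third on) is the two preceding terms concatenated in order: term 3 = 6·00 = 600.
Continuing: 0060060000600 · 600006000060060000600 gives term 8.

0060060000600600006000060060000600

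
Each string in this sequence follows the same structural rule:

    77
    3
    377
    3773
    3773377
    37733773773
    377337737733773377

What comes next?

37733773773377337737733773773

Each term (from the third on) is the previous term followed by the one before it: term 3 = 3·77 = 377.
Continuing: 377337737733773377 · 37733773773 gives term 8.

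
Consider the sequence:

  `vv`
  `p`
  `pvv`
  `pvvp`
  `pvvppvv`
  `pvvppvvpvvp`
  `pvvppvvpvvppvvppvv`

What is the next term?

pvvppvvpvvppvvppvvpvvppvvpvvp

Each term (from the third on) is the previous term followed by the one before it: term 3 = p·vv = pvv.
So term 8 is pvvppvvpvvppvvppvv·pvvppvvpvvp.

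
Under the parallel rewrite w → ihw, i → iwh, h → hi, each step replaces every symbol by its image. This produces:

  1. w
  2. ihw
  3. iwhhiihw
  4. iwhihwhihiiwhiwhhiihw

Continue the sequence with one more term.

iwhihwhiiwhhiihwhiiwhhiiwhiwhihwhiiwhihwhihiiwhiwhhiihw

Applying the rule to each of the 21 symbols of iwhihwhihiiwhiwhhiihw gives the pieces iwh ihw hi iwh hi ihw hi iwh hi iwh iwh ihw hi iwh ihw hi hi iwh iwh hi ihw, which concatenate to the answer.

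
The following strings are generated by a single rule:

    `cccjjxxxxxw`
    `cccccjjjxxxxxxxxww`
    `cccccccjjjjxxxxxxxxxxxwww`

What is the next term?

cccccccccjjjjjxxxxxxxxxxxxxxwwww

Reading off run lengths: c runs 3, 5, 7; j runs 2, 3, 4; x runs 5, 8, 11; w runs 1, 2, 3 — each is linear in n, where the shown terms are n = 2, 3, 4.
For the next term, n = 5, so the run lengths are 9, 5, 14, 4.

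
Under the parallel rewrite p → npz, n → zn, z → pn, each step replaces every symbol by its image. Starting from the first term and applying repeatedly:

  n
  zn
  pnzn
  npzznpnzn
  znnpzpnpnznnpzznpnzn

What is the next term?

Applying the rule to each of the 20 symbols of znnpzpnpnznnpzznpnzn gives the pieces pn zn zn npz pn npz zn npz zn pn zn zn npz pn pn zn npz zn pn zn, which concatenate to the answer.

pnznznnpzpnnpzznnpzznpnznznnpzpnpnznnpzznpnzn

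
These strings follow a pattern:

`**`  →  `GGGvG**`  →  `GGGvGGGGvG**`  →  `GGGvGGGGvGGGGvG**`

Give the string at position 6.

Each term is the previous one with GGGvG prepended.
From GGGvGGGGvGGGGvG**, 2 further steps: GGGvGGGGvGGGGvG** → GGGvGGGGvGGGGvGGGGvG** → (answer).

GGGvGGGGvGGGGvGGGGvGGGGvG**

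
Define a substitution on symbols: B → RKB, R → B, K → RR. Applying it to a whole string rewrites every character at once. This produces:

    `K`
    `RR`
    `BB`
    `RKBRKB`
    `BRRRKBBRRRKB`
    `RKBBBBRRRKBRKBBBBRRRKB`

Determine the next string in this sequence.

φ(RKBBBBRRRKBRKBBBBRRRKB) expands symbol-by-symbol to B RR RKB RKB RKB RKB B B B RR RKB B RR RKB RKB RKB RKB B B B RR RKB; joining the 22 pieces gives the next term.

BRRRKBRKBRKBRKBBBBRRRKBBRRRKBRKBRKBRKBBBBRRRKB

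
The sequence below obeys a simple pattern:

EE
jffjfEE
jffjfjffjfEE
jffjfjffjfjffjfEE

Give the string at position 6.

jffjfjffjfjffjfjffjfjffjfEE

Every step adds jffjf at the front: s(k+1) = jffjf·s(k).
From jffjfjffjfjffjfEE, 2 further steps: jffjfjffjfjffjfEE → jffjfjffjfjffjfjffjfEE → (answer).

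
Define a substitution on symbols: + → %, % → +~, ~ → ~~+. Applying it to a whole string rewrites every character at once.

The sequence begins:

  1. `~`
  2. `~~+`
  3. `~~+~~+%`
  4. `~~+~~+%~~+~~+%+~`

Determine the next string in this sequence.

~~+~~+%~~+~~+%+~~~+~~+%~~+~~+%+~%~~+

Replace each of the 16 characters of ~~+~~+%~~+~~+%+~ in place — ~~+ ~~+ % ~~+ ~~+ % +~ ~~+ ~~+ % ~~+ ~~+ % +~ % ~~+ — and concatenate.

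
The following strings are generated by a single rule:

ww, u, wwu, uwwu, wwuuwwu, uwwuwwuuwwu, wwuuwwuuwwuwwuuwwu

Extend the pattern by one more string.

uwwuwwuuwwuwwuuwwuuwwuwwuuwwu

From term 3 onward, concatenate the second-to-last term with the last: ww·u = wwu, u·wwu = uwwu, …
Continuing: uwwuwwuuwwu · wwuuwwuuwwuwwuuwwu gives term 8.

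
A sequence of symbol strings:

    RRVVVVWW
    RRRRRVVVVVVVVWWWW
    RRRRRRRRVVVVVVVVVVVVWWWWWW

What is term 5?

The n-th term is 3n-1 R's then 4n V's then 2n W's (n = 1, 2, …).
For term 5, n = 5, so the run lengths are 14, 20, 10.

RRRRRRRRRRRRRRVVVVVVVVVVVVVVVVVVVVWWWWWWWWWW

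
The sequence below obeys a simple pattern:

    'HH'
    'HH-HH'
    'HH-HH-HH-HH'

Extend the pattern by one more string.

HH-HH-HH-HH-HH-HH-HH-HH

Every step duplicates the string with '-' between the halves.
So the next term is two copies of HH-HH-HH-HH with '-' between the halves.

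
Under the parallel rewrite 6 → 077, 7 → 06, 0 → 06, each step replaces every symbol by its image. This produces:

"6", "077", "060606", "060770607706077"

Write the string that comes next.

Rewriting the 15 symbols of 060770607706077 one by one yields 06 077 06 06 06 06 077 06 06 06 06 077 06 06 06; concatenated:

060770606060607706060606077060606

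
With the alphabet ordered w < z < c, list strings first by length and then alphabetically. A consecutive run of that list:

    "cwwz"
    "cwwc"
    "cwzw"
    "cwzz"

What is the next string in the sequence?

The successor of cwzz increments the rightmost position that isn't already c and resets every position after it to w.

cwzc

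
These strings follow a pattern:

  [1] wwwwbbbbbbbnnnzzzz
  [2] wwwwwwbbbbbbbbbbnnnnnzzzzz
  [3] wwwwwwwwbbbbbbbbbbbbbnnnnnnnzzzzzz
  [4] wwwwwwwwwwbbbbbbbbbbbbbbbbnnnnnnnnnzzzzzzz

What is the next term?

wwwwwwwwwwwwbbbbbbbbbbbbbbbbbbbnnnnnnnnnnnzzzzzzzz

Reading off run lengths: w runs 4, 6, 8, 10; b runs 7, 10, 13, 16; n runs 3, 5, 7, 9; z runs 4, 5, 6, 7 — each is linear in n, where the shown terms are n = 2, 3, 4, 5.
For the next term, n = 6, so the run lengths are 12, 19, 11, 8.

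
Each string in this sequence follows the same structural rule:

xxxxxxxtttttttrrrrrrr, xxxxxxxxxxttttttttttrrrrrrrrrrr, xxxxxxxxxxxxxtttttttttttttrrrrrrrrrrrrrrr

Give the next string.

xxxxxxxxxxxxxxxxttttttttttttttttrrrrrrrrrrrrrrrrrrr

Term n consists of 3n+1 x's, followed by 3n+1 t's, followed by 4n-1 r's, where the shown terms are n = 2, 3, 4.
At n = 5 the blocks have lengths 16, 16, 19.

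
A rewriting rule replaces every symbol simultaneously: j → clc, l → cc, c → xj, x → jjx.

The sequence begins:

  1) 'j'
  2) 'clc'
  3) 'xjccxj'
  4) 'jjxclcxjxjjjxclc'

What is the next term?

clcclcjjxxjccxjjjxclcjjxclcclcclcjjxxjccxj

Applying the rule to each of the 16 symbols of jjxclcxjxjjjxclc gives the pieces clc clc jjx xj cc xj jjx clc jjx clc clc clc jjx xj cc xj, which concatenate to the answer.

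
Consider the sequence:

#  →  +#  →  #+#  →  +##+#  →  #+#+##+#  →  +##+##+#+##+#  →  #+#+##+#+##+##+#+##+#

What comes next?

Each term (from the third on) is the two preceding terms concatenated in order: term 3 = #·+# = #+#.
The next term joins +##+##+#+##+# and #+#+##+#+##+##+#+##+#.

+##+##+#+##+##+#+##+#+##+##+#+##+#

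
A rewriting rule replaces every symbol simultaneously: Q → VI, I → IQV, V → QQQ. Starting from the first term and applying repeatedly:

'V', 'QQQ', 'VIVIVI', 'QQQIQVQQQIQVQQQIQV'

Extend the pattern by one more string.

Replace each of the 18 characters of QQQIQVQQQIQVQQQIQV in place — VI VI VI IQV VI QQQ VI VI VI IQV VI QQQ VI VI VI IQV VI QQQ — and concatenate.

VIVIVIIQVVIQQQVIVIVIIQVVIQQQVIVIVIIQVVIQQQ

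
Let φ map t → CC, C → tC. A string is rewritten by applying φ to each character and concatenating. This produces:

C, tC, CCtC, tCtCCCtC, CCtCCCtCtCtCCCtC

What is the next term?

Applying the rule to each of the 16 symbols of CCtCCCtCtCtCCCtC gives the pieces tC tC CC tC tC tC CC tC CC tC CC tC tC tC CC tC, which concatenate to the answer.

tCtCCCtCtCtCCCtCCCtCCCtCtCtCCCtC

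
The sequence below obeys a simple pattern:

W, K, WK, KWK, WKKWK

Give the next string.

KWKWKKWK

Each term (from the third on) is the two preceding terms concatenated in order: term 3 = W·K = WK.
The next term joins KWK and WKKWK.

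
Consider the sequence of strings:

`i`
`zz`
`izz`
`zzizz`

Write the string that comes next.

izzzzizz

From term 3 onward, concatenate the second-to-last term with the last: i·zz = izz, zz·izz = zzizz, …
Continuing: izz · zzizz gives term 5.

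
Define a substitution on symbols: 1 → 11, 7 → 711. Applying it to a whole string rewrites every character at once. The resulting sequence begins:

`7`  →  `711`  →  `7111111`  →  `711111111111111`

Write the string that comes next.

Applying the rule to each of the 15 symbols of 711111111111111 gives the pieces 711 11 11 11 11 11 11 11 11 11 11 11 11 11 11, which concatenate to the answer.

7111111111111111111111111111111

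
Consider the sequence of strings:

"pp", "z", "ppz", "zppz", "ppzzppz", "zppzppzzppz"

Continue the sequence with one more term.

ppzzppzzppzppzzppz

This is a Fibonacci-style word recurrence s(k) = s(k−2)·s(k−1): e.g. pp·z = ppz.
Continuing: ppzzppz · zppzppzzppz gives term 7.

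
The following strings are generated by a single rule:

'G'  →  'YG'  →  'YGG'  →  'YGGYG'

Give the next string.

YGGYGYGG

Each term (from the third on) is the previous term followed by the one before it: term 3 = YG·G = YGG.
The next term joins YGGYG and YGG.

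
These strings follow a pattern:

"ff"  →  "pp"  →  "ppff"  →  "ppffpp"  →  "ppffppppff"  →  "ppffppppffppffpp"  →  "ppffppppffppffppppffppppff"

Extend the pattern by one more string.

ppffppppffppffppppffppppffppffppppffppffpp

This is a Fibonacci-style word recurrence s(k) = s(k−1)·s(k−2): e.g. pp·ff = ppff.
The next term joins ppffppppffppffppppffppppff and ppffppppffppffpp.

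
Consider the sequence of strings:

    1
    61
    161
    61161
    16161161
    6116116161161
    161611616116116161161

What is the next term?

This is a Fibonacci-style word recurrence s(k) = s(k−2)·s(k−1): e.g. 1·61 = 161.
The next term joins 6116116161161 and 161611616116116161161.

6116116161161161611616116116161161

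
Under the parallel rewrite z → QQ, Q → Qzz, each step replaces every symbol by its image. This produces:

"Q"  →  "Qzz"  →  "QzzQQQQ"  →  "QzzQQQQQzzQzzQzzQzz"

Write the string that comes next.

Replace each of the 19 characters of QzzQQQQQzzQzzQzzQzz in place — Qzz QQ QQ Qzz Qzz Qzz Qzz Qzz QQ QQ Qzz QQ QQ Qzz QQ QQ Qzz QQ QQ — and concatenate.

QzzQQQQQzzQzzQzzQzzQzzQQQQQzzQQQQQzzQQQQQzzQQQQ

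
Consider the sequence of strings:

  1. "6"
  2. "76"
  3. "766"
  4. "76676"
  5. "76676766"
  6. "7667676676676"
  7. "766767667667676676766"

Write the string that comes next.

This is a Fibonacci-style word recurrence s(k) = s(k−1)·s(k−2): e.g. 76·6 = 766.
So term 8 is 766767667667676676766·7667676676676.

7667676676676766767667667676676676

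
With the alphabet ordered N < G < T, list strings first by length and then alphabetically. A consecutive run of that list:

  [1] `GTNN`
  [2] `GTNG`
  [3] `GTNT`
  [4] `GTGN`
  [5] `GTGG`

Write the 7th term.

GTTN

Continuing the enumeration 2 steps past GTGG: GTGG → GTGT → (answer).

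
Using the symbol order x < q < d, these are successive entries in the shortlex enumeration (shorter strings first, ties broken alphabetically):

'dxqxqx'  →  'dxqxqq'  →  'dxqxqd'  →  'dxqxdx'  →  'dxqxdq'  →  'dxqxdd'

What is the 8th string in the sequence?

dxqqxq

Advancing 2 positions from dxqxdd through dxqxdd → dxqqxx reaches term 8.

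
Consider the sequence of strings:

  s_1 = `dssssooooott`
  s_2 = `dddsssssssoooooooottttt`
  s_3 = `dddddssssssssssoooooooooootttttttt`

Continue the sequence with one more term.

The n-th term is 2n-1 d's then 3n+1 s's then 3n+2 o's then 3n-1 t's (n = 1, 2, …).
At n = 4 the blocks have lengths 7, 13, 14, 11.

dddddddsssssssssssssoooooooooooooottttttttttt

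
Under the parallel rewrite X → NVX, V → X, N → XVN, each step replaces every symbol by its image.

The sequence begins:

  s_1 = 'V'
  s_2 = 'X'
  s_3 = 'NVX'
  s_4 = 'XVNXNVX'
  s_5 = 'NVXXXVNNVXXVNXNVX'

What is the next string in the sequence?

Rewriting the 17 symbols of NVXXXVNNVXXVNXNVX one by one yields XVN X NVX NVX NVX X XVN XVN X NVX NVX X XVN NVX XVN X NVX; concatenated:

XVNXNVXNVXNVXXXVNXVNXNVXNVXXXVNNVXXVNXNVX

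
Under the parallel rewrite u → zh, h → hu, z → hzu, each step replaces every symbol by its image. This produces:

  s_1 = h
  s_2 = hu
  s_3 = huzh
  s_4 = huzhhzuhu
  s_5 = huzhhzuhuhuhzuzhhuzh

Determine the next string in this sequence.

huzhhzuhuhuhzuzhhuzhhuzhhuhzuzhhzuhuhuzhhzuhu

φ(huzhhzuhuhuhzuzhhuzh) expands symbol-by-symbol to hu zh hzu hu hu hzu zh hu zh hu zh hu hzu zh hzu hu hu zh hzu hu; joining the 20 pieces gives the next term.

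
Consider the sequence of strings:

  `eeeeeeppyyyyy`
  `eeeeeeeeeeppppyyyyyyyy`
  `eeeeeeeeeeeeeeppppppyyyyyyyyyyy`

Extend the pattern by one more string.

eeeeeeeeeeeeeeeeeeppppppppyyyyyyyyyyyyyy

The n-th term is 4n-2 e's then 2n-2 p's then 3n-1 y's, where the shown terms are n = 2, 3, 4.
At n = 5 the blocks have lengths 18, 8, 14.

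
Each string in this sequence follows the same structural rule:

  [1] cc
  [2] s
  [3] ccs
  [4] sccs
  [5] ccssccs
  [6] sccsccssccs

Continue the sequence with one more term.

Each term (from the third on) is the two preceding terms concatenated in order: term 3 = cc·s = ccs.
Continuing: ccssccs · sccsccssccs gives term 7.

ccssccssccsccssccs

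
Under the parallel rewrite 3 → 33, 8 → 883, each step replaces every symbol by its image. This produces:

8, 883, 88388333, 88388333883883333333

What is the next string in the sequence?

883883338838833333338838833388388333333333333333

Applying the rule to each of the 20 symbols of 88388333883883333333 gives the pieces 883 883 33 883 883 33 33 33 883 883 33 883 883 33 33 33 33 33 33 33, which concatenate to the answer.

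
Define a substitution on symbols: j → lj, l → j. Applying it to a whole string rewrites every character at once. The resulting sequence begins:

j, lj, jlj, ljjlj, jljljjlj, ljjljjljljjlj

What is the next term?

Replace each of the 13 characters of ljjljjljljjlj in place — j lj lj j lj lj j lj j lj lj j lj — and concatenate.

jljljjljljjljjljljjlj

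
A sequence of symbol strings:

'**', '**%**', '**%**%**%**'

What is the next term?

**%**%**%**%**%**%**%**

Every step duplicates the string with '%' between the halves.
So the next term is two copies of **%**%**%** with '%' between the halves.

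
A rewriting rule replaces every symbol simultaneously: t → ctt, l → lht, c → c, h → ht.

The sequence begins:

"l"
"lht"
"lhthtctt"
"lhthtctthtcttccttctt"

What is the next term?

lhthtctthtcttccttctthtcttccttcttcccttcttccttctt

Replace each of the 20 characters of lhthtctthtcttccttctt in place — lht ht ctt ht ctt c ctt ctt ht ctt c ctt ctt c c ctt ctt c ctt ctt — and concatenate.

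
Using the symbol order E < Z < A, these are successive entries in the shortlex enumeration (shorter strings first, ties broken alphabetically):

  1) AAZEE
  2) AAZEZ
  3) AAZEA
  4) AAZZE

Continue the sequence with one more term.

AAZZZ

Find the rightmost character of AAZZE below A, bump it to the next letter, and reset everything to its right to E.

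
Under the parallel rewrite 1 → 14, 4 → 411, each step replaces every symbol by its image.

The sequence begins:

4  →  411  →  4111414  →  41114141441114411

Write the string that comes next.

41114141441114411144114111414144114111414

Replace each of the 17 characters of 41114141441114411 in place — 411 14 14 14 411 14 411 14 411 411 14 14 14 411 411 14 14 — and concatenate.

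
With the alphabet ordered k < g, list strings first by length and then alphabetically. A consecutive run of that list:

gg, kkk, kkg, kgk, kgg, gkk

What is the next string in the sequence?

Treat gkk as a base-2 numeral over the given alphabet and add one, carrying through any trailing g's.

gkg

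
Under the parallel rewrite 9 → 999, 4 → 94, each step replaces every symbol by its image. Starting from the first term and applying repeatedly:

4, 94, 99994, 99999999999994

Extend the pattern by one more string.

99999999999999999999999999999999999999994

Applying the rule to each of the 14 symbols of 99999999999994 gives the pieces 999 999 999 999 999 999 999 999 999 999 999 999 999 94, which concatenate to the answer.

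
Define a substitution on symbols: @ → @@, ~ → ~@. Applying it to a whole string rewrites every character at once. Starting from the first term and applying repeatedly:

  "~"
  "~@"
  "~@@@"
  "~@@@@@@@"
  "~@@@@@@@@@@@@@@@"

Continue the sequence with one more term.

Rewriting the 16 symbols of ~@@@@@@@@@@@@@@@ one by one yields ~@ @@ @@ @@ @@ @@ @@ @@ @@ @@ @@ @@ @@ @@ @@ @@; concatenated:

~@@@@@@@@@@@@@@@@@@@@@@@@@@@@@@@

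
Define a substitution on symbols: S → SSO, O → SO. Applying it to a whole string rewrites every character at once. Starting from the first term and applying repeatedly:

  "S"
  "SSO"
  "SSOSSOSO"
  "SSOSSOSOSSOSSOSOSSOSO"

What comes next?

SSOSSOSOSSOSSOSOSSOSOSSOSSOSOSSOSSOSOSSOSOSSOSSOSOSSOSO

Applying the rule to each of the 21 symbols of SSOSSOSOSSOSSOSOSSOSO gives the pieces SSO SSO SO SSO SSO SO SSO SO SSO SSO SO SSO SSO SO SSO SO SSO SSO SO SSO SO, which concatenate to the answer.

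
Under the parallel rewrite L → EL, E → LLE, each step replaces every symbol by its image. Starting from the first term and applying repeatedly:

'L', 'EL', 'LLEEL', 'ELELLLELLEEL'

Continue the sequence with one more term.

Apply φ to ELELLLELLEEL symbol by symbol: E→LLE, L→EL, E→LLE, L→EL, L→EL, L→EL, E→LLE, L→EL, L→EL, E→LLE, E→LLE, L→EL; joined: LLE EL LLE EL EL EL LLE EL EL LLE LLE EL.

LLEELLLEELELELLLEELELLLELLEEL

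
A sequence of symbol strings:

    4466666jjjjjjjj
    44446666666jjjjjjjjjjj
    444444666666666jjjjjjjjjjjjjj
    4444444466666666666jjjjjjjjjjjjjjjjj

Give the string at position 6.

Reading off run lengths: 4 runs 2, 4, 6, 8; 6 runs 5, 7, 9, 11; j runs 8, 11, 14, 17 — each is linear in n, where the shown terms are n = 2, 3, 4, 5.
For term 6, n = 7, so the run lengths are 12, 15, 23.

444444444444666666666666666jjjjjjjjjjjjjjjjjjjjjjj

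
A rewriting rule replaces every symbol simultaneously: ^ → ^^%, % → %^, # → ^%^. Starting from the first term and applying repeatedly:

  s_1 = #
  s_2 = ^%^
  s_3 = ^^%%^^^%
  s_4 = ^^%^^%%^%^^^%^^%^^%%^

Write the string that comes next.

^^%^^%%^^^%^^%%^%^^^%%^^^%^^%^^%%^^^%^^%%^^^%^^%%^%^^^%

φ(^^%^^%%^%^^^%^^%^^%%^) expands symbol-by-symbol to ^^% ^^% %^ ^^% ^^% %^ %^ ^^% %^ ^^% ^^% ^^% %^ ^^% ^^% %^ ^^% ^^% %^ %^ ^^%; joining the 21 pieces gives the next term.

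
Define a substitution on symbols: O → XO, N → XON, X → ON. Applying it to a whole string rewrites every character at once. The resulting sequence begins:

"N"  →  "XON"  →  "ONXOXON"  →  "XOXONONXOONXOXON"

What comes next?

Rewriting the 16 symbols of XOXONONXOONXOXON one by one yields ON XO ON XO XON XO XON ON XO XO XON ON XO ON XO XON; concatenated:

ONXOONXOXONXOXONONXOXOXONONXOONXOXON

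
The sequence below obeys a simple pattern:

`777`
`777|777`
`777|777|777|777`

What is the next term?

Every step duplicates the string with '|' between the halves.
Doubling 777|777|777|777 with '|' between the halves:

777|777|777|777|777|777|777|777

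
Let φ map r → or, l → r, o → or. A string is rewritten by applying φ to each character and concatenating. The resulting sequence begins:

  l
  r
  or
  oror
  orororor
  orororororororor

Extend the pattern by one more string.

Replace each of the 16 characters of orororororororor in place — or or or or or or or or or or or or or or or or — and concatenate.

orororororororororororororororor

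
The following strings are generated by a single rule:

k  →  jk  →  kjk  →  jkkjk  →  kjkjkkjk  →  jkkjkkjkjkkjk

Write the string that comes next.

kjkjkkjkjkkjkkjkjkkjk

This is a Fibonacci-style word recurrence s(k) = s(k−2)·s(k−1): e.g. k·jk = kjk.
So term 7 is kjkjkkjk·jkkjkkjkjkkjk.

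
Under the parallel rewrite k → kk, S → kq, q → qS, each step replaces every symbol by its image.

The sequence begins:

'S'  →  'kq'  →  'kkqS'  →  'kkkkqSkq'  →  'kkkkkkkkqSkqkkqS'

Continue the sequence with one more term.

kkkkkkkkkkkkkkkkqSkqkkqSkkkkqSkq

Replace each of the 16 characters of kkkkkkkkqSkqkkqS in place — kk kk kk kk kk kk kk kk qS kq kk qS kk kk qS kq — and concatenate.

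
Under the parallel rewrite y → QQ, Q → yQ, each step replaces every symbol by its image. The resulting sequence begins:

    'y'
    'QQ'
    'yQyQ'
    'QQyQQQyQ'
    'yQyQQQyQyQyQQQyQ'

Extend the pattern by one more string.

QQyQQQyQyQyQQQyQQQyQQQyQyQyQQQyQ

Replace each of the 16 characters of yQyQQQyQyQyQQQyQ in place — QQ yQ QQ yQ yQ yQ QQ yQ QQ yQ QQ yQ yQ yQ QQ yQ — and concatenate.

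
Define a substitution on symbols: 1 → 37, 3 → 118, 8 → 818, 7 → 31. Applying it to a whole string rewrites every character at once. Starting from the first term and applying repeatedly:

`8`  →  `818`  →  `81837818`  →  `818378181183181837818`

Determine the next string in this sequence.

Rewriting the 21 symbols of 818378181183181837818 one by one yields 818 37 818 118 31 818 37 818 37 37 818 118 37 818 37 818 118 31 818 37 818; concatenated:

818378181183181837818373781811837818378181183181837818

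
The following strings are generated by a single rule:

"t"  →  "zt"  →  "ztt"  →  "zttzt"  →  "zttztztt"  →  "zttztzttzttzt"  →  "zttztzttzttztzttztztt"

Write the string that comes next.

From term 3 onward, concatenate the last term with the second-to-last: zt·t = ztt, ztt·zt = zttzt, …
The next term joins zttztzttzttztzttztztt and zttztzttzttzt.

zttztzttzttztzttztzttzttztzttzttzt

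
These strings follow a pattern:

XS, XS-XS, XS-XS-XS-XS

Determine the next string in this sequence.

XS-XS-XS-XS-XS-XS-XS-XS

s(k+1) = s(k)·-·s(k) — each term doubles the last with '-' between the halves.
One more doubling of XS-XS-XS-XS gives the answer.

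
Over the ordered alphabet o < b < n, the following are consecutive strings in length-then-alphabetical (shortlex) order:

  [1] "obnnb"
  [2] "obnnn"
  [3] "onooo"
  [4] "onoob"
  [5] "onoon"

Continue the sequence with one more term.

Treat onoon as a base-3 numeral over the given alphabet and add one, carrying through any trailing n's.

onobo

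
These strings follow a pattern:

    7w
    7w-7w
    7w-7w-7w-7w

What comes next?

Each string is two copies of the previous one joined by '-'.
One more doubling of 7w-7w-7w-7w gives the answer.

7w-7w-7w-7w-7w-7w-7w-7w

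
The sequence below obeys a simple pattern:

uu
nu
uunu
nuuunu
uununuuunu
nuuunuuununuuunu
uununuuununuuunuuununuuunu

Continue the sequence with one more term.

From term 3 onward, concatenate the second-to-last term with the last: uu·nu = uunu, nu·uunu = nuuunu, …
So term 8 is nuuunuuununuuunu·uununuuununuuunuuununuuunu.

nuuunuuununuuunuuununuuununuuunuuununuuunu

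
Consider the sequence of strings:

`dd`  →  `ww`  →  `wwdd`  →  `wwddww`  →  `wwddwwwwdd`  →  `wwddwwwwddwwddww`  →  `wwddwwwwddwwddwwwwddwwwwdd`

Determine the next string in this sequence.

Each term (from the third on) is the previous term followed by the one before it: term 3 = ww·dd = wwdd.
So term 8 is wwddwwwwddwwddwwwwddwwwwdd·wwddwwwwddwwddww.

wwddwwwwddwwddwwwwddwwwwddwwddwwwwddwwddww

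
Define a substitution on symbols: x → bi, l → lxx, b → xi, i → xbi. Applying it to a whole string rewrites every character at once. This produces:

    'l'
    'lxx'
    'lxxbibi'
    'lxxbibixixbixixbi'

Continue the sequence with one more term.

lxxbibixixbixixbibixbibixixbibixbibixixbi

φ(lxxbibixixbixixbi) expands symbol-by-symbol to lxx bi bi xi xbi xi xbi bi xbi bi xi xbi bi xbi bi xi xbi; joining the 17 pieces gives the next term.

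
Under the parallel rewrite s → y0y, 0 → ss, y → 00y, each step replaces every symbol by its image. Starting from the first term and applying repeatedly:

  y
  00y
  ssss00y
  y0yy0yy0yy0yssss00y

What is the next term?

φ(y0yy0yy0yy0yssss00y) expands symbol-by-symbol to 00y ss 00y 00y ss 00y 00y ss 00y 00y ss 00y y0y y0y y0y y0y ss ss 00y; joining the 19 pieces gives the next term.

00yss00y00yss00y00yss00y00yss00yy0yy0yy0yy0yssss00y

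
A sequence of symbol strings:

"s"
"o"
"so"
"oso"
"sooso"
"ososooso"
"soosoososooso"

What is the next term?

From term 3 onward, concatenate the second-to-last term with the last: s·o = so, o·so = oso, …
So term 8 is ososooso·soosoososooso.

ososoososoosoososooso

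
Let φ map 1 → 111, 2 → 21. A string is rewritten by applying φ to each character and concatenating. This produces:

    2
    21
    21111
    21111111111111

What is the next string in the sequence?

φ(21111111111111) expands symbol-by-symbol to 21 111 111 111 111 111 111 111 111 111 111 111 111 111; joining the 14 pieces gives the next term.

21111111111111111111111111111111111111111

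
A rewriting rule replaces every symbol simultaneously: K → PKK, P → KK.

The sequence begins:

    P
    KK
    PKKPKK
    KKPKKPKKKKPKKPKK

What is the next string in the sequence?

PKKPKKKKPKKPKKKKPKKPKKPKKPKKKKPKKPKKKKPKKPKK

Applying the rule to each of the 16 symbols of KKPKKPKKKKPKKPKK gives the pieces PKK PKK KK PKK PKK KK PKK PKK PKK PKK KK PKK PKK KK PKK PKK, which concatenate to the answer.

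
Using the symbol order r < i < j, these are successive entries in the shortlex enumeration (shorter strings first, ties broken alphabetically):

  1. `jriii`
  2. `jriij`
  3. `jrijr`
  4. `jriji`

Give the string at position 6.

jrjrr

Stepping forward 2 times from jriji: jriji → jrijj, then the target.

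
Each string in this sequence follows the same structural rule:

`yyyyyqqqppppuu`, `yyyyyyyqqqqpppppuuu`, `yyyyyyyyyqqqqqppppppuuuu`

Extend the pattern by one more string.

Reading off run lengths: y runs 5, 7, 9; q runs 3, 4, 5; p runs 4, 5, 6; u runs 2, 3, 4 — each is linear in n, where the shown terms are n = 2, 3, 4.
For the next term, n = 5, so the run lengths are 11, 6, 7, 5.

yyyyyyyyyyyqqqqqqpppppppuuuuu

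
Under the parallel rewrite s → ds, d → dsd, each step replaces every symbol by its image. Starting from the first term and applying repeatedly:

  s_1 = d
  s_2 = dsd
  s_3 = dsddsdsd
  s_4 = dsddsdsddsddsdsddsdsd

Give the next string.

dsddsdsddsddsdsddsdsddsddsdsddsddsdsddsdsddsddsdsddsdsd

Applying the rule to each of the 21 symbols of dsddsdsddsddsdsddsdsd gives the pieces dsd ds dsd dsd ds dsd ds dsd dsd ds dsd dsd ds dsd ds dsd dsd ds dsd ds dsd, which concatenate to the answer.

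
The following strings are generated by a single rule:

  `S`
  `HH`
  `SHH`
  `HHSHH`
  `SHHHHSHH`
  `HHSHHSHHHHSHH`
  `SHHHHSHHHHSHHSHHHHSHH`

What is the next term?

Each term (from the third on) is the two preceding terms concatenated in order: term 3 = S·HH = SHH.
Continuing: HHSHHSHHHHSHH · SHHHHSHHHHSHHSHHHHSHH gives term 8.

HHSHHSHHHHSHHSHHHHSHHHHSHHSHHHHSHH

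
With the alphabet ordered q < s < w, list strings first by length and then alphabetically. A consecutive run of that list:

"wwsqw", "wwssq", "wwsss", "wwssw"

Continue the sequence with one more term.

wwswq

Treat wwssw as a base-3 numeral over the given alphabet and add one, carrying through any trailing w's.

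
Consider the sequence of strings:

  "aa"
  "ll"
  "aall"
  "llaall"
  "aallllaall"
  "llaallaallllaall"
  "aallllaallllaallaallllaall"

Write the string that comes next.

Each term (from the third on) is the two preceding terms concatenated in order: term 3 = aa·ll = aall.
The next term joins llaallaallllaall and aallllaallllaallaallllaall.

llaallaallllaallaallllaallllaallaallllaall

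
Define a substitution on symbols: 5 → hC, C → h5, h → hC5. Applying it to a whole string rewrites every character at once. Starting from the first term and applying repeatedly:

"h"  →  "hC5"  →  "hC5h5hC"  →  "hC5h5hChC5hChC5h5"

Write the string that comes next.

Rewriting the 17 symbols of hC5h5hChC5hChC5h5 one by one yields hC5 h5 hC hC5 hC hC5 h5 hC5 h5 hC hC5 h5 hC5 h5 hC hC5 hC; concatenated:

hC5h5hChC5hChC5h5hC5h5hChC5h5hC5h5hChC5hC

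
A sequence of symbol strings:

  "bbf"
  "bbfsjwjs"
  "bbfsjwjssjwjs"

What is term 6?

bbfsjwjssjwjssjwjssjwjssjwjs

Each term is the previous one with sjwjs appended.
From bbfsjwjssjwjs, 3 further steps: bbfsjwjssjwjs → bbfsjwjssjwjssjwjs → bbfsjwjssjwjssjwjssjwjs → (answer).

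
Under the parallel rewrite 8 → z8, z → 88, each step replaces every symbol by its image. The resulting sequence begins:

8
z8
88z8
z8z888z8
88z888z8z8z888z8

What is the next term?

φ(88z888z8z8z888z8) expands symbol-by-symbol to z8 z8 88 z8 z8 z8 88 z8 88 z8 88 z8 z8 z8 88 z8; joining the 16 pieces gives the next term.

z8z888z8z8z888z888z888z8z8z888z8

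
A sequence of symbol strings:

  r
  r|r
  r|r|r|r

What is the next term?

s(k+1) = s(k)·|·s(k) — each term doubles the last with '|' between the halves.
Doubling r|r|r|r with '|' between the halves:

r|r|r|r|r|r|r|r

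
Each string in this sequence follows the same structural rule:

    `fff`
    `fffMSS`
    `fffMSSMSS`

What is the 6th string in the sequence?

Every step adds MSS to the end: s(k+1) = s(k)·MSS.
From fffMSSMSS, 3 further steps: fffMSSMSS → fffMSSMSSMSS → fffMSSMSSMSSMSS → (answer).

fffMSSMSSMSSMSSMSS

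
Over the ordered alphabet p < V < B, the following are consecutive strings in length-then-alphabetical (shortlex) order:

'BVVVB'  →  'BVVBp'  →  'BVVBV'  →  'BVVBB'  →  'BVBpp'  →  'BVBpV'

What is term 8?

BVBVp

Continuing the enumeration 2 steps past BVBpV: BVBpV → BVBpB → (answer).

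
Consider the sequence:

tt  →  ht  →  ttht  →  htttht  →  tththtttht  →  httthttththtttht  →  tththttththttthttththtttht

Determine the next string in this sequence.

httthttththttthttththttththttthttththtttht

From term 3 onward, concatenate the second-to-last term with the last: tt·ht = ttht, ht·ttht = htttht, …
Continuing: httthttththtttht · tththttththttthttththtttht gives term 8.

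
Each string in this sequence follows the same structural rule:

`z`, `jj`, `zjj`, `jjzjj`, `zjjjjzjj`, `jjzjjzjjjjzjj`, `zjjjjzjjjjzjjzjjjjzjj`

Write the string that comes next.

This is a Fibonacci-style word recurrence s(k) = s(k−2)·s(k−1): e.g. z·jj = zjj.
So term 8 is jjzjjzjjjjzjj·zjjjjzjjjjzjjzjjjjzjj.

jjzjjzjjjjzjjzjjjjzjjjjzjjzjjjjzjj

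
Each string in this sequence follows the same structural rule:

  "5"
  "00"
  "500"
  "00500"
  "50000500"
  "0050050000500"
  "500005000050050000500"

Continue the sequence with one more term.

0050050000500500005000050050000500

Each term (from the third on) is the two preceding terms concatenated in order: term 3 = 5·00 = 500.
So term 8 is 0050050000500·500005000050050000500.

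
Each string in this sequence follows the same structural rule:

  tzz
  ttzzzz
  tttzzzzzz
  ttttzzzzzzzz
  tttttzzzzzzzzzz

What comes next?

Reading off run lengths: t runs 1, 2, 3, 4, 5; z runs 2, 4, 6, 8, 10 — each is linear in n (n = 1, 2, …).
At n = 6 the blocks have lengths 6, 12.

ttttttzzzzzzzzzzzz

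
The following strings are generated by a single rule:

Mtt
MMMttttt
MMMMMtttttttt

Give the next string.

MMMMMMMttttttttttt

Reading off run lengths: M runs 1, 3, 5; t runs 2, 5, 8 — each is linear in n (n = 1, 2, …).
For the next term, n = 4, so the run lengths are 7, 11.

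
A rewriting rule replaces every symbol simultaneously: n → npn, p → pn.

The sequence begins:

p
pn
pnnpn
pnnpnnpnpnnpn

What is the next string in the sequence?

pnnpnnpnpnnpnnpnpnnpnpnnpnnpnpnnpn

Replace each of the 13 characters of pnnpnnpnpnnpn in place — pn npn npn pn npn npn pn npn pn npn npn pn npn — and concatenate.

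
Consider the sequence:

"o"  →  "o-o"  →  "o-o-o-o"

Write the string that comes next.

o-o-o-o-o-o-o-o

s(k+1) = s(k)·-·s(k) — each term doubles the last with '-' between the halves.
One more doubling of o-o-o-o gives the answer.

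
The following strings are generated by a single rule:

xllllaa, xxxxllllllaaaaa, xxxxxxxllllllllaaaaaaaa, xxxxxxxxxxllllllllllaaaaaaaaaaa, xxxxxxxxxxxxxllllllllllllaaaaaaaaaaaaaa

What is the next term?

xxxxxxxxxxxxxxxxllllllllllllllaaaaaaaaaaaaaaaaa

Reading off run lengths: x runs 1, 4, 7, 10, 13; l runs 4, 6, 8, 10, 12; a runs 2, 5, 8, 11, 14 — each is linear in n (n = 1, 2, …).
At n = 6 the blocks have lengths 16, 14, 17.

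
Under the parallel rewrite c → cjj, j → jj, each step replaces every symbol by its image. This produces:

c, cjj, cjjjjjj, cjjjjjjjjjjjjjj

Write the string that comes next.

Replace each of the 15 characters of cjjjjjjjjjjjjjj in place — cjj jj jj jj jj jj jj jj jj jj jj jj jj jj jj — and concatenate.

cjjjjjjjjjjjjjjjjjjjjjjjjjjjjjj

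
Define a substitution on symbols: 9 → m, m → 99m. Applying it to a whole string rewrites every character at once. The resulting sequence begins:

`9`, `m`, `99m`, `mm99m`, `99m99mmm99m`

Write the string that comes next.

Rewriting each symbol of 99m99mmm99m: 9→m, 9→m, m→99m, 9→m, 9→m, m→99m, m→99m, m→99m, 9→m, 9→m, m→99m, which concatenates to m m 99m m m 99m 99m 99m m m 99m.

mm99mmm99m99m99mmm99m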